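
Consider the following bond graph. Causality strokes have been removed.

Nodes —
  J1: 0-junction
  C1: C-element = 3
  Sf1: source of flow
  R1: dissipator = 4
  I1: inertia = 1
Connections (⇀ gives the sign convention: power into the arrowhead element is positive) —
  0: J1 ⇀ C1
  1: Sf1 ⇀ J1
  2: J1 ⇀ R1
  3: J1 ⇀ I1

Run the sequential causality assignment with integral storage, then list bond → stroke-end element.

b1 stroke→Sf1  (Sf1 (Sf) sets flow on bond)
b0 stroke→J1  (C1: C, integral causality)
b2 stroke→R1  (0-jn J1 has e-setter on 0)
b3 stroke→I1  (common-e at J1 fixed by 0)

b0 →J1
b1 →Sf1
b2 →R1
b3 →I1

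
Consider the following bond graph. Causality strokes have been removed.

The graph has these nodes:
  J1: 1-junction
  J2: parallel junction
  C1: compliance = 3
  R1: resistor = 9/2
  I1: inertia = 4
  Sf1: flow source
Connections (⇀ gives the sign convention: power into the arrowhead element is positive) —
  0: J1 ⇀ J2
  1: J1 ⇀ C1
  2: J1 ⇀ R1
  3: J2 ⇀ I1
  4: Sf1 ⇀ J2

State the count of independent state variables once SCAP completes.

2  (C1, I1 all integral)

#4 →Sf1  (Sf1 fixes flow; stroke at Sf1)
#1 →J1  (C1 integral (e out))
#3 →I1  (I1 integral (f out))
#0 →J2  (J2 needs exactly one e-in)
#2 →J1  (1-jn J1 has f-setter on 0)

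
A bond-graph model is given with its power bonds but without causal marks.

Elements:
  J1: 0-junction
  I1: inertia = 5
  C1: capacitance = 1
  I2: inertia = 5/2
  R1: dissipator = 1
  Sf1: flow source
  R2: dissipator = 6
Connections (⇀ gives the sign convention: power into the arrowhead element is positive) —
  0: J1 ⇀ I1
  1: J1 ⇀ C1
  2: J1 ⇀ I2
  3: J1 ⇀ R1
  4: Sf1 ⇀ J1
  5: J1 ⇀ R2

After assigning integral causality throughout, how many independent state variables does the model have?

3  (C1, I1, I2 all integral)

b4 stroke at Sf1  (Sf1 fixes flow; stroke at Sf1)
b0 stroke at I1  (I1: I, integral causality)
b1 stroke at J1  (C1 integral (e out))
b2 stroke at I2  (J1 effort already set via bond 1)
b3 stroke at R1  (0-jn J1 has e-setter on 1)
b5 stroke at R2  (J1 effort already set via bond 1)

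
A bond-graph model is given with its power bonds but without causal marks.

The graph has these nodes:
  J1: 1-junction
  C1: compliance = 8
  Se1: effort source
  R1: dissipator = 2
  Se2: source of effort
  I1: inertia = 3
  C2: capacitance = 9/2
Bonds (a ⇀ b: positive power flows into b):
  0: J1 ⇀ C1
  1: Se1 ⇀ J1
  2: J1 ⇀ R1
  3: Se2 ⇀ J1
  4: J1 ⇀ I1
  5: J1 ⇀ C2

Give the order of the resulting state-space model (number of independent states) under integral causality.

3  (C1, C2, I1 all integral)

b1 |J1  (Se1 fixes effort; stroke away)
b3 |J1  (Se2: effort source, stroke at far end)
b0 |J1  (C1 outputs effort q/C1)
b4 |I1  (I1 integral (f out))
b2 |J1  (1-jn J1 has f-setter on 4)
b5 |J1  (1-jn J1 has f-setter on 4)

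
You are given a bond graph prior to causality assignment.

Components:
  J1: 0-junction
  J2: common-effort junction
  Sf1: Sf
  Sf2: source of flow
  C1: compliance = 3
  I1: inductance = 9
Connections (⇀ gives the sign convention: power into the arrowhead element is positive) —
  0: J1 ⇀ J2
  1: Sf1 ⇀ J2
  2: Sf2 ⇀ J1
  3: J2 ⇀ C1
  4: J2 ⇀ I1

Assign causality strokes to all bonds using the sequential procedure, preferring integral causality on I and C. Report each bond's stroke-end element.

β1 stroke at Sf1  (Sf1: flow source, stroke at near end)
β2 stroke at Sf2  (Sf2 fixes flow; stroke at Sf2)
β0 stroke at J1  (closing 0-jn rule on J1)
β3 stroke at J2  (C1 outputs effort q/C1)
β4 stroke at I1  (J2: bond 3 brought effort, rest push out)

b0 stroke→J1
b1 stroke→Sf1
b2 stroke→Sf2
b3 stroke→J2
b4 stroke→I1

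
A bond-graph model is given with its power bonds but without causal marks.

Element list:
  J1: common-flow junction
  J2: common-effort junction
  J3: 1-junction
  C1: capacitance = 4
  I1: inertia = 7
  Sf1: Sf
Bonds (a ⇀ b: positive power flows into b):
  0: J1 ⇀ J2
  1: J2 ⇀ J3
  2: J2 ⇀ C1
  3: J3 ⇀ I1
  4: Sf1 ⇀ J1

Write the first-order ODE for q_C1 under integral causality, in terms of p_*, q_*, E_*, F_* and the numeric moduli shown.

dq_C1/dt = F_Sf1 - p_I1/7

bond 4 stroke→Sf1  (Sf1: flow source, stroke at near end)
bond 0 stroke→J1  (J1: bond 4 brought flow, rest push out)
bond 2 stroke→J2  (C1 outputs effort q/C1)
bond 1 stroke→J3  (common-e at J2 fixed by 2)
bond 3 stroke→I1  (J3: last free bond brings flow in)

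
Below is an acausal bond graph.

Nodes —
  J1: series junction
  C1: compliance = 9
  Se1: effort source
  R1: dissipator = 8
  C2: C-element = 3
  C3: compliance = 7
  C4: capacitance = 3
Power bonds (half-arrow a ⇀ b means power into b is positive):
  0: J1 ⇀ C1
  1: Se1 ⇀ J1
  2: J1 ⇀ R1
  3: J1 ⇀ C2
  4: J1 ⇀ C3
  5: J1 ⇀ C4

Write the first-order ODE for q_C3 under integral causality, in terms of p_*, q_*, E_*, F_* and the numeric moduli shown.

bond 1 stroke→J1  (Se1 fixes effort; stroke away)
bond 0 stroke→J1  (C1 outputs effort q/C1)
bond 3 stroke→J1  (C2 outputs effort q/C2)
bond 4 stroke→J1  (prefer integral on C3)
bond 5 stroke→J1  (C4: C, integral causality)
bond 2 stroke→R1  (J1 needs exactly one f-in)

dq_C3/dt = E_Se1/8 - q_C1/72 - q_C2/24 - q_C3/56 - q_C4/24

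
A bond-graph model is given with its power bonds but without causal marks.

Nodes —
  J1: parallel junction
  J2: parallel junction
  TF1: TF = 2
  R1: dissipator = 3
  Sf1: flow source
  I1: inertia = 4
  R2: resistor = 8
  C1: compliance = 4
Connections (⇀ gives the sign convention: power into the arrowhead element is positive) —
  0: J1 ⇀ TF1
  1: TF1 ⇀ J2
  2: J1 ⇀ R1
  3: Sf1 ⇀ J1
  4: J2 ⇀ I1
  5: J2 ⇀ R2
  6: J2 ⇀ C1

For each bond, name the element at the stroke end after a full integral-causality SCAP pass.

bond 0 →J1
bond 1 →TF1
bond 2 →R1
bond 3 →Sf1
bond 4 →I1
bond 5 →R2
bond 6 →J2

#3 →Sf1  (Sf1 (Sf) sets flow on bond)
#4 →I1  (I1 outputs flow p/I1)
#6 →J2  (prefer integral on C1)
#1 →TF1  (0-jn J2 has e-setter on 6)
#5 →R2  (common-e at J2 fixed by 6)
#0 →J1  (through TF1, causality passes straight; one stroke at TF1)
#2 →R1  (0-jn J1 has e-setter on 0)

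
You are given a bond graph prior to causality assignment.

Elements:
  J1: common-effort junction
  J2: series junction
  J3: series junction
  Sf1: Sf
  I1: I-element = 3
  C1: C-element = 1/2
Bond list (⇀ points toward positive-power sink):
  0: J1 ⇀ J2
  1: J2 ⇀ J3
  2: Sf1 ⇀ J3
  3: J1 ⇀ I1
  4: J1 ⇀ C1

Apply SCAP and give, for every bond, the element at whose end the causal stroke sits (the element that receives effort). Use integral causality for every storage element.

#2 →Sf1  (Sf1 (Sf) sets flow on bond)
#1 →J3  (J3: bond 2 brought flow, rest push out)
#0 →J2  (J2: bond 1 brought flow, rest push out)
#3 →I1  (prefer integral on I1)
#4 →J1  (J1 needs exactly one e-in)

β0 |J2
β1 |J3
β2 |Sf1
β3 |I1
β4 |J1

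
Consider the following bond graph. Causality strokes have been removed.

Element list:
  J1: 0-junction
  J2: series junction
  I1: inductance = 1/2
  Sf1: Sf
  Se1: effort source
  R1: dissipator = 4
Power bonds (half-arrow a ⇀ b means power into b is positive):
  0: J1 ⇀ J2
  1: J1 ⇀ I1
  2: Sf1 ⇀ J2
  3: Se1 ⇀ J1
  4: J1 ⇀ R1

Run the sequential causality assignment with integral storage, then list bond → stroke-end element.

b0 |J2
b1 |I1
b2 |Sf1
b3 |J1
b4 |R1

#2 stroke→Sf1  (Sf1 fixes flow; stroke at Sf1)
#3 stroke→J1  (Se1 (Se) sets effort on bond)
#0 stroke→J2  (J1: bond 3 brought effort, rest push out)
#1 stroke→I1  (common-e at J1 fixed by 3)
#4 stroke→R1  (J1: bond 3 brought effort, rest push out)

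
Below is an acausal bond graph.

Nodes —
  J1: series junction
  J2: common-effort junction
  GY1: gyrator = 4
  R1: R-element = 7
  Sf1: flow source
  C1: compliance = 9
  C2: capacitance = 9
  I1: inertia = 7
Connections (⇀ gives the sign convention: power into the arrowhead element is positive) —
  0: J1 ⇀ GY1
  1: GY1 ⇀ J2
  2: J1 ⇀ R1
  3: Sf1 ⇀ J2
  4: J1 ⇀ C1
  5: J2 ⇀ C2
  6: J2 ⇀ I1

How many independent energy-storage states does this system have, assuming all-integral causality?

3  (C1, C2, I1 all integral)

b3 →Sf1  (Sf1 fixes flow; stroke at Sf1)
b4 →J1  (C1 outputs effort q/C1)
b5 →J2  (prefer integral on C2)
b1 →GY1  (J2 effort already set via bond 5)
b6 →I1  (J2: bond 5 brought effort, rest push out)
b0 →GY1  (GY GY1: same side as bond 1)
b2 →J1  (J1 flow already set via bond 0)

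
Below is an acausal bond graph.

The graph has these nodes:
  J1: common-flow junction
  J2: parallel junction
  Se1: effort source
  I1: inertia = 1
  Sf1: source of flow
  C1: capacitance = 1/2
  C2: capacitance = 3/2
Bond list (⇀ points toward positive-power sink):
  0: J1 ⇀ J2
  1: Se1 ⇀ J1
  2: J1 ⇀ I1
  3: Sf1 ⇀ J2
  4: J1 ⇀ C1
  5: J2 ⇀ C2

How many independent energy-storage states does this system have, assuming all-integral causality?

3  (C1, C2, I1 all integral)

β1 →J1  (source Se1 imposes e)
β3 →Sf1  (Sf1 fixes flow; stroke at Sf1)
β2 →I1  (prefer integral on I1)
β0 →J1  (common-f at J1 fixed by 2)
β4 →J1  (J1: bond 2 brought flow, rest push out)
β5 →J2  (J2 needs exactly one e-in)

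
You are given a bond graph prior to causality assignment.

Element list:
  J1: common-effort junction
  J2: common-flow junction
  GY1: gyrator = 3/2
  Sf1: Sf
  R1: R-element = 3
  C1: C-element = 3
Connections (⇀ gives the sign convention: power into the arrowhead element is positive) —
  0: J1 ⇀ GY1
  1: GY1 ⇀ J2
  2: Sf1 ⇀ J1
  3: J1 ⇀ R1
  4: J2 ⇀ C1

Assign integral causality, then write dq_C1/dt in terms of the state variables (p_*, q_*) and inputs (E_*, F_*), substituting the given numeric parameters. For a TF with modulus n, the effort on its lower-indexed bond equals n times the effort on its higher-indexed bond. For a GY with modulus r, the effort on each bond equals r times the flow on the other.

b2 stroke at Sf1  (source Sf1 imposes f)
b4 stroke at J2  (prefer integral on C1)
b1 stroke at GY1  (J2: last free bond brings flow in)
b0 stroke at GY1  (through GY1, causality inverts; strokes same side of GY1)
b3 stroke at J1  (J1 needs exactly one e-in)

dq_C1/dt = 2*F_Sf1 - 4*q_C1/9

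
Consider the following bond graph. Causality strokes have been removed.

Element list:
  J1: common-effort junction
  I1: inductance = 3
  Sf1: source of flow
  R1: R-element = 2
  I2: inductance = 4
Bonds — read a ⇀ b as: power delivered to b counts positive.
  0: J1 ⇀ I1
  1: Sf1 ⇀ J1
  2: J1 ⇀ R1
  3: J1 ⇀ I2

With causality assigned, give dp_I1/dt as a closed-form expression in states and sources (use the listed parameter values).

dp_I1/dt = 2*F_Sf1 - 2*p_I1/3 - p_I2/2

b1 stroke→Sf1  (source Sf1 imposes f)
b0 stroke→I1  (I1 integral (f out))
b3 stroke→I2  (I2 integral (f out))
b2 stroke→J1  (only one effort-in slot at J1)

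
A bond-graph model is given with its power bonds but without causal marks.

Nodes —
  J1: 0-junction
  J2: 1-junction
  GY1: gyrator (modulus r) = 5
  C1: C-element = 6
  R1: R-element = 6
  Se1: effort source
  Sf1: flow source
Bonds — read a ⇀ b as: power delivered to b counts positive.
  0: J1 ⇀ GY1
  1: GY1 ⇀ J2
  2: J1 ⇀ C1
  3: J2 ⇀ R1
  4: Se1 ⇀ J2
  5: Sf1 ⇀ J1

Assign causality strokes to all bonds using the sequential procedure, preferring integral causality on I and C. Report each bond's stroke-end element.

β4 |J2  (source Se1 imposes e)
β5 |Sf1  (source Sf1 imposes f)
β2 |J1  (C1: C, integral causality)
β0 |GY1  (J1: bond 2 brought effort, rest push out)
β1 |GY1  (GY1: gyrator matches bond 0)
β3 |J2  (J2: bond 1 brought flow, rest push out)

β0 stroke→GY1
β1 stroke→GY1
β2 stroke→J1
β3 stroke→J2
β4 stroke→J2
β5 stroke→Sf1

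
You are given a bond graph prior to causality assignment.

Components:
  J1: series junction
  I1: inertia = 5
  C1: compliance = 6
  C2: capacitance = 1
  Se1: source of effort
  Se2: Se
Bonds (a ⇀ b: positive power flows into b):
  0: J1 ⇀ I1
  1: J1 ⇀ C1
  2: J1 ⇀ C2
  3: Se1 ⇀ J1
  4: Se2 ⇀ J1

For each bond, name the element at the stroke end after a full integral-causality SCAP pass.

β3 stroke→J1  (Se1: effort source, stroke at far end)
β4 stroke→J1  (Se2 (Se) sets effort on bond)
β0 stroke→I1  (I1 outputs flow p/I1)
β1 stroke→J1  (J1 flow already set via bond 0)
β2 stroke→J1  (J1 flow already set via bond 0)

#0 stroke at I1
#1 stroke at J1
#2 stroke at J1
#3 stroke at J1
#4 stroke at J1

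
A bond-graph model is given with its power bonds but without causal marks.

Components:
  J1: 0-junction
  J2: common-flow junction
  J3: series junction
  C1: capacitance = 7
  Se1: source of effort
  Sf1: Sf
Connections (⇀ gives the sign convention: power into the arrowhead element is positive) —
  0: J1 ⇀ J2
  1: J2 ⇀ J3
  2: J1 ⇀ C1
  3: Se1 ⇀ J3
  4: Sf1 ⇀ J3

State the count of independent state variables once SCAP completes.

#3 stroke at J3  (source Se1 imposes e)
#4 stroke at Sf1  (source Sf1 imposes f)
#1 stroke at J3  (1-jn J3 has f-setter on 4)
#0 stroke at J2  (J2: bond 1 brought flow, rest push out)
#2 stroke at J1  (J1: last free bond brings effort in)

1  (C1 all integral)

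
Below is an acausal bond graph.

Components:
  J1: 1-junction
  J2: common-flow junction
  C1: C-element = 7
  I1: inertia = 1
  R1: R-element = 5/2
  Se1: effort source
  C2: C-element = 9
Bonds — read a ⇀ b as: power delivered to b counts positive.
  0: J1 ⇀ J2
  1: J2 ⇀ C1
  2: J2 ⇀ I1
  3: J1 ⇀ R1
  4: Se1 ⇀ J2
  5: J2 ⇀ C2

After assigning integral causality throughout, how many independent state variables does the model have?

β4 |J2  (Se1 fixes effort; stroke away)
β1 |J2  (prefer integral on C1)
β2 |I1  (I1 outputs flow p/I1)
β0 |J2  (J2: bond 2 brought flow, rest push out)
β5 |J2  (1-jn J2 has f-setter on 2)
β3 |J1  (common-f at J1 fixed by 0)

3  (C1, C2, I1 all integral)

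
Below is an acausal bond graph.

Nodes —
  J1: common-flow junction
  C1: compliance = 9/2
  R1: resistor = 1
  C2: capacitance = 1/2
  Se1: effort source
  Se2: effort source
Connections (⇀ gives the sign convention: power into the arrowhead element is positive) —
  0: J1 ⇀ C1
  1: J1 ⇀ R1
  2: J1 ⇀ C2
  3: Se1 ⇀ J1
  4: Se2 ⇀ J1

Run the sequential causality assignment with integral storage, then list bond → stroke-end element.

bond 0 |J1
bond 1 |R1
bond 2 |J1
bond 3 |J1
bond 4 |J1

#3 stroke at J1  (source Se1 imposes e)
#4 stroke at J1  (source Se2 imposes e)
#0 stroke at J1  (prefer integral on C1)
#2 stroke at J1  (C2 integral (e out))
#1 stroke at R1  (J1: last free bond brings flow in)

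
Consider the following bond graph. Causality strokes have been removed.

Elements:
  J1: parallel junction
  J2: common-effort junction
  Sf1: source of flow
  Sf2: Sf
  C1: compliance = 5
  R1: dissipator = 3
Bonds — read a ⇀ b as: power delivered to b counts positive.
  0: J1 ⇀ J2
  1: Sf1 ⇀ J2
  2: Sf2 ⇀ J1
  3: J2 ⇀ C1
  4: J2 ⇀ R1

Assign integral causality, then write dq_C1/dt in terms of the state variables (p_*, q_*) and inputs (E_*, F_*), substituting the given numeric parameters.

bond 1 stroke at Sf1  (Sf1 fixes flow; stroke at Sf1)
bond 2 stroke at Sf2  (Sf2 fixes flow; stroke at Sf2)
bond 0 stroke at J1  (only one effort-in slot at J1)
bond 3 stroke at J2  (C1 outputs effort q/C1)
bond 4 stroke at R1  (common-e at J2 fixed by 3)

dq_C1/dt = F_Sf1 + F_Sf2 - q_C1/15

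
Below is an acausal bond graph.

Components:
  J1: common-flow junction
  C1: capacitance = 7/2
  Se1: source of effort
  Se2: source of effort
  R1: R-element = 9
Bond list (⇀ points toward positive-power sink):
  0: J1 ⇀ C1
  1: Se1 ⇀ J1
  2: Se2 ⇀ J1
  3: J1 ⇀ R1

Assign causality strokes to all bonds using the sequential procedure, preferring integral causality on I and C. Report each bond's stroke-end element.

#0 stroke→J1
#1 stroke→J1
#2 stroke→J1
#3 stroke→R1

bond 1 →J1  (Se1 fixes effort; stroke away)
bond 2 →J1  (Se2: effort source, stroke at far end)
bond 0 →J1  (prefer integral on C1)
bond 3 →R1  (J1 needs exactly one f-in)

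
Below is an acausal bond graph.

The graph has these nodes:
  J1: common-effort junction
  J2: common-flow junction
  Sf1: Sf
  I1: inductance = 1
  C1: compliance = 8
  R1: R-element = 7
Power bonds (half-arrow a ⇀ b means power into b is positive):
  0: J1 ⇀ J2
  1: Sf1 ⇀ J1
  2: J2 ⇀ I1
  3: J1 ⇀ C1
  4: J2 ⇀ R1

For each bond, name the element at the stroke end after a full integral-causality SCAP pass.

#0 |J2
#1 |Sf1
#2 |I1
#3 |J1
#4 |J2

β1 stroke at Sf1  (Sf1 fixes flow; stroke at Sf1)
β2 stroke at I1  (I1 integral (f out))
β0 stroke at J2  (J2: bond 2 brought flow, rest push out)
β4 stroke at J2  (J2 flow already set via bond 2)
β3 stroke at J1  (J1: last free bond brings effort in)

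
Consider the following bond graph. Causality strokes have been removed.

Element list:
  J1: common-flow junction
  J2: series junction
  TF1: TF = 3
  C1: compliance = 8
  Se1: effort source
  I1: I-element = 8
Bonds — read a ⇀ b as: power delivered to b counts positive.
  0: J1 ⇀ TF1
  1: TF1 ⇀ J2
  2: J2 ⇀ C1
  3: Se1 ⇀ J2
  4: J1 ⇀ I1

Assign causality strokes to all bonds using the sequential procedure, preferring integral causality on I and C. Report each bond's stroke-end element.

β0 stroke at J1
β1 stroke at TF1
β2 stroke at J2
β3 stroke at J2
β4 stroke at I1

β3 |J2  (Se1 (Se) sets effort on bond)
β2 |J2  (C1 integral (e out))
β1 |TF1  (only one flow-in slot at J2)
β0 |J1  (TF TF1: opposite of bond 1)
β4 |I1  (J1: last free bond brings flow in)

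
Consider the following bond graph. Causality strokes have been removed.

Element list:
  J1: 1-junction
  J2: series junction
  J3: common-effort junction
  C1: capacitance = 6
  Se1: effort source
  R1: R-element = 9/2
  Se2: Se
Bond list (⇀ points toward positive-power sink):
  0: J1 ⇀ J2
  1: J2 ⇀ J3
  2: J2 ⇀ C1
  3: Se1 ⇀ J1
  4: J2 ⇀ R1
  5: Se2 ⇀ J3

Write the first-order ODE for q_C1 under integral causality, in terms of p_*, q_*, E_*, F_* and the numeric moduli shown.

b3 stroke→J1  (Se1 fixes effort; stroke away)
b5 stroke→J3  (Se2 fixes effort; stroke away)
b0 stroke→J2  (closing 1-jn rule on J1)
b1 stroke→J2  (common-e at J3 fixed by 5)
b2 stroke→J2  (prefer integral on C1)
b4 stroke→R1  (only one flow-in slot at J2)

dq_C1/dt = 2*E_Se1/9 - 2*E_Se2/9 - q_C1/27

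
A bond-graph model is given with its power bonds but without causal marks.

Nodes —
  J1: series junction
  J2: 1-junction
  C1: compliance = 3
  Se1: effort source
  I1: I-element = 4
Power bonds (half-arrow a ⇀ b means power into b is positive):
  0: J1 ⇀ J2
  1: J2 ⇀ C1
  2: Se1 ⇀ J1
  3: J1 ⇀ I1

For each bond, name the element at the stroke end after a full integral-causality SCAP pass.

b2 stroke→J1  (Se1 (Se) sets effort on bond)
b1 stroke→J2  (C1 outputs effort q/C1)
b0 stroke→J1  (closing 1-jn rule on J2)
b3 stroke→I1  (J1: last free bond brings flow in)

b0 stroke→J1
b1 stroke→J2
b2 stroke→J1
b3 stroke→I1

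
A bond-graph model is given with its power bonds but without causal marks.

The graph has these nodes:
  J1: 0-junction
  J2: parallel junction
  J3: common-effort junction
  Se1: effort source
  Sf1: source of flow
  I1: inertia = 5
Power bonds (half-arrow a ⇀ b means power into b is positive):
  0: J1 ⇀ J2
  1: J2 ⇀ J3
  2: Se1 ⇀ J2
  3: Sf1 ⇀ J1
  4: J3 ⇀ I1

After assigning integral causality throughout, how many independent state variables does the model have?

b2 stroke→J2  (Se1: effort source, stroke at far end)
b3 stroke→Sf1  (source Sf1 imposes f)
b0 stroke→J1  (only one effort-in slot at J1)
b1 stroke→J3  (0-jn J2 has e-setter on 2)
b4 stroke→I1  (0-jn J3 has e-setter on 1)

1  (I1 all integral)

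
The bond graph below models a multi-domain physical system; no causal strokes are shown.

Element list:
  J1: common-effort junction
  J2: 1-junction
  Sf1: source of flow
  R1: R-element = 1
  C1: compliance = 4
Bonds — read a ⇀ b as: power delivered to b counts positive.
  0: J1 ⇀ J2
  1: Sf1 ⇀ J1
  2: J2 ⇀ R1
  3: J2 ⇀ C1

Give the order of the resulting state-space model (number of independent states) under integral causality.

#1 |Sf1  (Sf1 fixes flow; stroke at Sf1)
#0 |J1  (only one effort-in slot at J1)
#2 |J2  (common-f at J2 fixed by 0)
#3 |J2  (J2: bond 0 brought flow, rest push out)

1  (C1 all integral)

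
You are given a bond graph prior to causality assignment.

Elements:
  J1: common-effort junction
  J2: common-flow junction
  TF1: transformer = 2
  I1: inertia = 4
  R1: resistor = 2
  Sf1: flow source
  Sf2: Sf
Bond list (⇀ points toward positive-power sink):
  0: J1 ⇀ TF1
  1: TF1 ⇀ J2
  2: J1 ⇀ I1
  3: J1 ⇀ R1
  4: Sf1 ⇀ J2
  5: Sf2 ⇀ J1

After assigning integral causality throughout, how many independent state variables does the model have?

#4 stroke at Sf1  (Sf1: flow source, stroke at near end)
#5 stroke at Sf2  (Sf2 (Sf) sets flow on bond)
#1 stroke at J2  (J2: bond 4 brought flow, rest push out)
#0 stroke at TF1  (TF1 one-in-one-out from 1)
#2 stroke at I1  (I1 integral (f out))
#3 stroke at J1  (J1 needs exactly one e-in)

1  (I1 all integral)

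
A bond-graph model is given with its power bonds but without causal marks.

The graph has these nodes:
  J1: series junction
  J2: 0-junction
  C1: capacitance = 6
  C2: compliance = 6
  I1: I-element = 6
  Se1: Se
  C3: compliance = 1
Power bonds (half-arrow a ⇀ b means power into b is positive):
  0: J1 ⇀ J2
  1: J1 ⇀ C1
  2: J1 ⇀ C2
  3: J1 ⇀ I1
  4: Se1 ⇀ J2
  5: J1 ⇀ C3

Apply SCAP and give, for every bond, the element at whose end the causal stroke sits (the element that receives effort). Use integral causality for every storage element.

bond 0 stroke→J1
bond 1 stroke→J1
bond 2 stroke→J1
bond 3 stroke→I1
bond 4 stroke→J2
bond 5 stroke→J1

#4 stroke→J2  (Se1: effort source, stroke at far end)
#0 stroke→J1  (J2: bond 4 brought effort, rest push out)
#1 stroke→J1  (C1 outputs effort q/C1)
#2 stroke→J1  (C2: C, integral causality)
#3 stroke→I1  (I1 outputs flow p/I1)
#5 stroke→J1  (common-f at J1 fixed by 3)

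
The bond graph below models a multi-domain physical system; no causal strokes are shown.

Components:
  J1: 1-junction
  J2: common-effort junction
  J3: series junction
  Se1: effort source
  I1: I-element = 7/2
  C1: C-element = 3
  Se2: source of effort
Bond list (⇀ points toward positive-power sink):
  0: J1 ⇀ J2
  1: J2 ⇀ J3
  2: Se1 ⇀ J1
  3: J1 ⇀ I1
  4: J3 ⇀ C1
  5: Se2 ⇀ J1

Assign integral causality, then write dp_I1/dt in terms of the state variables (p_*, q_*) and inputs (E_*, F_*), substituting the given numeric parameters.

β2 stroke→J1  (Se1 fixes effort; stroke away)
β5 stroke→J1  (Se2 (Se) sets effort on bond)
β3 stroke→I1  (I1: I, integral causality)
β0 stroke→J1  (common-f at J1 fixed by 3)
β1 stroke→J2  (only one effort-in slot at J2)
β4 stroke→J3  (common-f at J3 fixed by 1)

dp_I1/dt = E_Se1 + E_Se2 - q_C1/3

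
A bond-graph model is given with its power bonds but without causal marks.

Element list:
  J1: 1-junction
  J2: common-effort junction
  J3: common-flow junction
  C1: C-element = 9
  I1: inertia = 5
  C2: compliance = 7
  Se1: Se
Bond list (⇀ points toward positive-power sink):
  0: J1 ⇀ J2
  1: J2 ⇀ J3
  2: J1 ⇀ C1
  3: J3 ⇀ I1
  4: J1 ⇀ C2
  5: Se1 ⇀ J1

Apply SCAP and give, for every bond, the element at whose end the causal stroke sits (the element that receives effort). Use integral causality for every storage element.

#0 stroke at J2
#1 stroke at J3
#2 stroke at J1
#3 stroke at I1
#4 stroke at J1
#5 stroke at J1

β5 stroke at J1  (Se1 (Se) sets effort on bond)
β2 stroke at J1  (prefer integral on C1)
β3 stroke at I1  (I1 integral (f out))
β1 stroke at J3  (J3: bond 3 brought flow, rest push out)
β0 stroke at J2  (closing 0-jn rule on J2)
β4 stroke at J1  (J1 flow already set via bond 0)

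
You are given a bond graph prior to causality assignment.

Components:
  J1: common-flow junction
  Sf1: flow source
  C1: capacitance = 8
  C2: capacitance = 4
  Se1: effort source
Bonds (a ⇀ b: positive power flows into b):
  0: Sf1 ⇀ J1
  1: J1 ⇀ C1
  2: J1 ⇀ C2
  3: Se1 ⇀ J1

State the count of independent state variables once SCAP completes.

2  (C1, C2 all integral)

bond 0 stroke→Sf1  (Sf1: flow source, stroke at near end)
bond 3 stroke→J1  (Se1: effort source, stroke at far end)
bond 1 stroke→J1  (J1 flow already set via bond 0)
bond 2 stroke→J1  (1-jn J1 has f-setter on 0)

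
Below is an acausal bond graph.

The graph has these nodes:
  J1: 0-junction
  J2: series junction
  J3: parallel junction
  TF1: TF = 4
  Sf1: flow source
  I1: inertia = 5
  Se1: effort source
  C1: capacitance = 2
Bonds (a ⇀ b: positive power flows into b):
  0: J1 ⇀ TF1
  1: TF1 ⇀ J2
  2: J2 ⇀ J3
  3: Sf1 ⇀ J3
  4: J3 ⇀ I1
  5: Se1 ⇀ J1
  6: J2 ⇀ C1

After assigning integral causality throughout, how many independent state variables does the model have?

bond 3 |Sf1  (Sf1: flow source, stroke at near end)
bond 5 |J1  (Se1: effort source, stroke at far end)
bond 0 |TF1  (0-jn J1 has e-setter on 5)
bond 1 |J2  (TF TF1: opposite of bond 0)
bond 4 |I1  (I1 outputs flow p/I1)
bond 2 |J3  (J3: last free bond brings effort in)
bond 6 |J2  (common-f at J2 fixed by 2)

2  (C1, I1 all integral)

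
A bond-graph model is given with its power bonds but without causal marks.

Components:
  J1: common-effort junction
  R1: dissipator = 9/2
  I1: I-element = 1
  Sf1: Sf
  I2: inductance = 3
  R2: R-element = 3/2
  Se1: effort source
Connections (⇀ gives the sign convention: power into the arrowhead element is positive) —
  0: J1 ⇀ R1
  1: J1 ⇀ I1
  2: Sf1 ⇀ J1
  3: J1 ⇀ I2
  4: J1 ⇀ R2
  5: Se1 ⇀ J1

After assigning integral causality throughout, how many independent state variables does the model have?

β2 stroke→Sf1  (Sf1 (Sf) sets flow on bond)
β5 stroke→J1  (source Se1 imposes e)
β0 stroke→R1  (common-e at J1 fixed by 5)
β1 stroke→I1  (0-jn J1 has e-setter on 5)
β3 stroke→I2  (J1 effort already set via bond 5)
β4 stroke→R2  (J1 effort already set via bond 5)

2  (I1, I2 all integral)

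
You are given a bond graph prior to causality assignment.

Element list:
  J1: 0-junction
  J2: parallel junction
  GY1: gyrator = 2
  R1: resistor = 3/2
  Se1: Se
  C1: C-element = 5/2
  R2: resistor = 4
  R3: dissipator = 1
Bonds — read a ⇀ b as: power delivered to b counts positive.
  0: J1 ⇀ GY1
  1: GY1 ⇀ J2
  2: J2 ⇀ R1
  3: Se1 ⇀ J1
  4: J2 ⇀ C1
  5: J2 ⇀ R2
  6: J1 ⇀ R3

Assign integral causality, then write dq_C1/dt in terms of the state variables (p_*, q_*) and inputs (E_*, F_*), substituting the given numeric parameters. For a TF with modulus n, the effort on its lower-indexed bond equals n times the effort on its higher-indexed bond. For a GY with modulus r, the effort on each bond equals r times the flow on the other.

b3 stroke at J1  (Se1 fixes effort; stroke away)
b0 stroke at GY1  (J1: bond 3 brought effort, rest push out)
b6 stroke at R3  (J1: bond 3 brought effort, rest push out)
b1 stroke at GY1  (GY1 both-in/both-out from 0)
b4 stroke at J2  (C1: C, integral causality)
b2 stroke at R1  (J2: bond 4 brought effort, rest push out)
b5 stroke at R2  (common-e at J2 fixed by 4)

dq_C1/dt = E_Se1/2 - 11*q_C1/30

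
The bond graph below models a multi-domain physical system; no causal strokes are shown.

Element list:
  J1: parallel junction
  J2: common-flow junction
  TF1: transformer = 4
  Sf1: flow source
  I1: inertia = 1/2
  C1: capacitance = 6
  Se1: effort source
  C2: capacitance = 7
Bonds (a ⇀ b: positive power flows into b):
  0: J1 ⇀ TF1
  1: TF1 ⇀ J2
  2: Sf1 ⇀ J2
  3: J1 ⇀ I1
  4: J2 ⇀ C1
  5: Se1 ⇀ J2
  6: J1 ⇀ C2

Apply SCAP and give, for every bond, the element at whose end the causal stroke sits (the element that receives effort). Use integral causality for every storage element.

b0 stroke→TF1
b1 stroke→J2
b2 stroke→Sf1
b3 stroke→I1
b4 stroke→J2
b5 stroke→J2
b6 stroke→J1

β2 stroke→Sf1  (Sf1 fixes flow; stroke at Sf1)
β5 stroke→J2  (Se1 fixes effort; stroke away)
β1 stroke→J2  (1-jn J2 has f-setter on 2)
β4 stroke→J2  (common-f at J2 fixed by 2)
β0 stroke→TF1  (TF1: transformer flips bond 1)
β3 stroke→I1  (prefer integral on I1)
β6 stroke→J1  (closing 0-jn rule on J1)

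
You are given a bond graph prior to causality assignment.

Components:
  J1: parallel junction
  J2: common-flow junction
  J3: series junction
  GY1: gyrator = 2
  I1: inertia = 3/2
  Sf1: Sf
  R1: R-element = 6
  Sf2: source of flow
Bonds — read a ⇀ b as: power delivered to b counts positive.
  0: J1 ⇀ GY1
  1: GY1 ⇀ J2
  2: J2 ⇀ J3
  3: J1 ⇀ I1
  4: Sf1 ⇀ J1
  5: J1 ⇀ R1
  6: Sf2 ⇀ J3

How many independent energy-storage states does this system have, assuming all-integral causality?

bond 4 stroke at Sf1  (Sf1 fixes flow; stroke at Sf1)
bond 6 stroke at Sf2  (Sf2 (Sf) sets flow on bond)
bond 2 stroke at J3  (J3 flow already set via bond 6)
bond 1 stroke at J2  (J2 flow already set via bond 2)
bond 0 stroke at J1  (through GY1, causality inverts; strokes same side of GY1)
bond 3 stroke at I1  (common-e at J1 fixed by 0)
bond 5 stroke at R1  (common-e at J1 fixed by 0)

1  (I1 all integral)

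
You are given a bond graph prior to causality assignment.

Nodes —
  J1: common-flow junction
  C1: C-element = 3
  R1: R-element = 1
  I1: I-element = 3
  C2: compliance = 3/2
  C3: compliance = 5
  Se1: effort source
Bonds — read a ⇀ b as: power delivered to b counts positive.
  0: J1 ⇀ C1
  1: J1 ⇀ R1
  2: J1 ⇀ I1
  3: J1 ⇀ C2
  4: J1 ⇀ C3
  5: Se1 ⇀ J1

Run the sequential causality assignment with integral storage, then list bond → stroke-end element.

bond 0 stroke→J1
bond 1 stroke→J1
bond 2 stroke→I1
bond 3 stroke→J1
bond 4 stroke→J1
bond 5 stroke→J1

β5 |J1  (Se1 (Se) sets effort on bond)
β0 |J1  (C1: C, integral causality)
β2 |I1  (I1 outputs flow p/I1)
β1 |J1  (common-f at J1 fixed by 2)
β3 |J1  (1-jn J1 has f-setter on 2)
β4 |J1  (J1: bond 2 brought flow, rest push out)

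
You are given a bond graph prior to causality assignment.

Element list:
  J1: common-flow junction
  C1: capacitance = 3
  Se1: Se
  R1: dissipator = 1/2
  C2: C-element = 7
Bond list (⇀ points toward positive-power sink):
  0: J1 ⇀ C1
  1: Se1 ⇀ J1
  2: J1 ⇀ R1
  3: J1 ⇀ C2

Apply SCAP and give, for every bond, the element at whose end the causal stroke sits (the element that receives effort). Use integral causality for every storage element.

bond 1 stroke at J1  (Se1 fixes effort; stroke away)
bond 0 stroke at J1  (C1 integral (e out))
bond 3 stroke at J1  (C2: C, integral causality)
bond 2 stroke at R1  (J1 needs exactly one f-in)

bond 0 |J1
bond 1 |J1
bond 2 |R1
bond 3 |J1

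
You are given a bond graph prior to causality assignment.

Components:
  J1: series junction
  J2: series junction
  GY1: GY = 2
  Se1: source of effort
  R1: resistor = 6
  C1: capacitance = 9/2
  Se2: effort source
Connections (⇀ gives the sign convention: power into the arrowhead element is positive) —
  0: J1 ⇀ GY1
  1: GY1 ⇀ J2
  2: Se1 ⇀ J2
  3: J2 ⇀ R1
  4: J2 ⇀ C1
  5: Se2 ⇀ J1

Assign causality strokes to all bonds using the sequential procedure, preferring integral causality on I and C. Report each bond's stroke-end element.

bond 2 |J2  (Se1 fixes effort; stroke away)
bond 5 |J1  (Se2 (Se) sets effort on bond)
bond 0 |GY1  (closing 1-jn rule on J1)
bond 1 |GY1  (GY GY1: same side as bond 0)
bond 3 |J2  (common-f at J2 fixed by 1)
bond 4 |J2  (1-jn J2 has f-setter on 1)

#0 stroke at GY1
#1 stroke at GY1
#2 stroke at J2
#3 stroke at J2
#4 stroke at J2
#5 stroke at J1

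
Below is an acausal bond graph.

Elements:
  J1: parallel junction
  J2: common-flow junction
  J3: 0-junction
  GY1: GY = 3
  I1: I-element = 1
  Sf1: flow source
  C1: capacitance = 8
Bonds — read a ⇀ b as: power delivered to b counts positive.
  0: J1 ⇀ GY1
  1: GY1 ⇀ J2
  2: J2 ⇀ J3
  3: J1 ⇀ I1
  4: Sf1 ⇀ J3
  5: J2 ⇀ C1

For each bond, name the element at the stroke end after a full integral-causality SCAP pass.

bond 4 stroke→Sf1  (Sf1 fixes flow; stroke at Sf1)
bond 2 stroke→J3  (closing 0-jn rule on J3)
bond 1 stroke→J2  (J2 flow already set via bond 2)
bond 5 stroke→J2  (common-f at J2 fixed by 2)
bond 0 stroke→J1  (GY1: gyrator matches bond 1)
bond 3 stroke→I1  (J1: bond 0 brought effort, rest push out)

β0 stroke at J1
β1 stroke at J2
β2 stroke at J3
β3 stroke at I1
β4 stroke at Sf1
β5 stroke at J2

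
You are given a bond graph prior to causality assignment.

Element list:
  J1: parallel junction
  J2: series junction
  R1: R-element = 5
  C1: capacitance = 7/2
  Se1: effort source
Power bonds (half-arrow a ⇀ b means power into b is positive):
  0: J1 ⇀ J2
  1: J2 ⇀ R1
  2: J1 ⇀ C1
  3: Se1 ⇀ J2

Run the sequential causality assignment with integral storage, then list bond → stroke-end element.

β3 stroke→J2  (Se1 (Se) sets effort on bond)
β2 stroke→J1  (C1 integral (e out))
β0 stroke→J2  (J1: bond 2 brought effort, rest push out)
β1 stroke→R1  (closing 1-jn rule on J2)

#0 stroke at J2
#1 stroke at R1
#2 stroke at J1
#3 stroke at J2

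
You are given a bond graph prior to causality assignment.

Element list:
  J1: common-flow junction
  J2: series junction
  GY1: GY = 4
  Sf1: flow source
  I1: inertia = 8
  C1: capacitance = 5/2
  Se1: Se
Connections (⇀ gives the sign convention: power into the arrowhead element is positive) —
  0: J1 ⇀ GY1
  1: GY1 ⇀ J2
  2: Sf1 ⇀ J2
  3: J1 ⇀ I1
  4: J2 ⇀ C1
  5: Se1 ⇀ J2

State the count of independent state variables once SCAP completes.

β2 →Sf1  (Sf1 fixes flow; stroke at Sf1)
β5 →J2  (Se1: effort source, stroke at far end)
β1 →J2  (common-f at J2 fixed by 2)
β4 →J2  (J2 flow already set via bond 2)
β0 →J1  (GY GY1: same side as bond 1)
β3 →I1  (J1 needs exactly one f-in)

2  (C1, I1 all integral)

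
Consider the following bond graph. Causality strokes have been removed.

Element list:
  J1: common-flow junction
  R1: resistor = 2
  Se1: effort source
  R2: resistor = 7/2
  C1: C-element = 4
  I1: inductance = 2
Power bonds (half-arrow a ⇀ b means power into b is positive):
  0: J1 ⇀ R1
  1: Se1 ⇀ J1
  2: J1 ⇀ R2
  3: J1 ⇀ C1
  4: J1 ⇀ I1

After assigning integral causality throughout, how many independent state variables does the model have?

2  (C1, I1 all integral)

b1 →J1  (Se1 (Se) sets effort on bond)
b3 →J1  (C1 outputs effort q/C1)
b4 →I1  (prefer integral on I1)
b0 →J1  (J1 flow already set via bond 4)
b2 →J1  (1-jn J1 has f-setter on 4)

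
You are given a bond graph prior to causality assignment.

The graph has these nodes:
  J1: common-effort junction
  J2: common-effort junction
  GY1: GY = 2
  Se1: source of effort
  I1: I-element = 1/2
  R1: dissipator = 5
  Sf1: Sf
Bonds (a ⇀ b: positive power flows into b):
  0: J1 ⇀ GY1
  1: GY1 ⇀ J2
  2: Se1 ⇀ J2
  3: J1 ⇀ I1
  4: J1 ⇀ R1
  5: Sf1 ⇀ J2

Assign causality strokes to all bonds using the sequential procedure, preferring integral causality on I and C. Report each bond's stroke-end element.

b2 stroke→J2  (Se1 fixes effort; stroke away)
b5 stroke→Sf1  (Sf1 (Sf) sets flow on bond)
b1 stroke→GY1  (J2 effort already set via bond 2)
b0 stroke→GY1  (through GY1, causality inverts; strokes same side of GY1)
b3 stroke→I1  (I1 integral (f out))
b4 stroke→J1  (only one effort-in slot at J1)

β0 →GY1
β1 →GY1
β2 →J2
β3 →I1
β4 →J1
β5 →Sf1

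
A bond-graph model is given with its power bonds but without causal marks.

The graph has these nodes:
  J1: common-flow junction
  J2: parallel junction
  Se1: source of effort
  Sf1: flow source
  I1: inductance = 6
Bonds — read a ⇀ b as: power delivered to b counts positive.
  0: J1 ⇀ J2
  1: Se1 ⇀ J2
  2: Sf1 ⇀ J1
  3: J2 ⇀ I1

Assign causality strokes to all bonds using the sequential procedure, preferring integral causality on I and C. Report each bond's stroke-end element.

b1 →J2  (Se1: effort source, stroke at far end)
b2 →Sf1  (source Sf1 imposes f)
b0 →J1  (1-jn J1 has f-setter on 2)
b3 →I1  (J2 effort already set via bond 1)

β0 stroke→J1
β1 stroke→J2
β2 stroke→Sf1
β3 stroke→I1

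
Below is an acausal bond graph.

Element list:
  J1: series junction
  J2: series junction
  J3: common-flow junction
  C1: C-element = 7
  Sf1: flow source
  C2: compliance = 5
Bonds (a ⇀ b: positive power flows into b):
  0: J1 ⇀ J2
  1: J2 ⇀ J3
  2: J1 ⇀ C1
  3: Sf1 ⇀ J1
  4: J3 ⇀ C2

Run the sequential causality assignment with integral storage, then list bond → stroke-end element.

β0 |J1
β1 |J2
β2 |J1
β3 |Sf1
β4 |J3

β3 |Sf1  (source Sf1 imposes f)
β0 |J1  (J1: bond 3 brought flow, rest push out)
β2 |J1  (common-f at J1 fixed by 3)
β1 |J2  (common-f at J2 fixed by 0)
β4 |J3  (1-jn J3 has f-setter on 1)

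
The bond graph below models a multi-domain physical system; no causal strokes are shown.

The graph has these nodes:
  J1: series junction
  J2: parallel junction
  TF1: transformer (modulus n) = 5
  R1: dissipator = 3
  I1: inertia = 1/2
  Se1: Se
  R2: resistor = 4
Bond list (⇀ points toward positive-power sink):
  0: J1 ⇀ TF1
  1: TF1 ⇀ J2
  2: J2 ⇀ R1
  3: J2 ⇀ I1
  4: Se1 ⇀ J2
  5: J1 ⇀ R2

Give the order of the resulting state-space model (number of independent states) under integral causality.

1  (I1 all integral)

β4 stroke at J2  (Se1 (Se) sets effort on bond)
β1 stroke at TF1  (J2 effort already set via bond 4)
β2 stroke at R1  (0-jn J2 has e-setter on 4)
β3 stroke at I1  (J2 effort already set via bond 4)
β0 stroke at J1  (TF TF1: opposite of bond 1)
β5 stroke at R2  (J1: last free bond brings flow in)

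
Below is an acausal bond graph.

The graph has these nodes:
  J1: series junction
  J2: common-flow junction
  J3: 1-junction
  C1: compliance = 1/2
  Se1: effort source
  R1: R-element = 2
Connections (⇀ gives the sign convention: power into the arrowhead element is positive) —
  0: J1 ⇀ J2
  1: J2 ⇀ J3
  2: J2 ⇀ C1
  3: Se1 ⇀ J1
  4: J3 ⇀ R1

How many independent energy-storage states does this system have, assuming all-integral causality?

1  (C1 all integral)

#3 →J1  (Se1: effort source, stroke at far end)
#0 →J2  (J1: last free bond brings flow in)
#2 →J2  (C1 outputs effort q/C1)
#1 →J3  (only one flow-in slot at J2)
#4 →R1  (J3 needs exactly one f-in)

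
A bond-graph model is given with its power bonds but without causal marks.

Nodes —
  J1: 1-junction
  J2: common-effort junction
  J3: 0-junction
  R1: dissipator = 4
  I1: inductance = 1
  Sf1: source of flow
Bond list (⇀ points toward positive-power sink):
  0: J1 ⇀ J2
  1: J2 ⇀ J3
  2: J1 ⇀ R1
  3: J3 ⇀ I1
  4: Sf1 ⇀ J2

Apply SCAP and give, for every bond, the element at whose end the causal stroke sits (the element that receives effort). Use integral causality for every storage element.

β4 stroke at Sf1  (Sf1 (Sf) sets flow on bond)
β3 stroke at I1  (prefer integral on I1)
β1 stroke at J3  (J3 needs exactly one e-in)
β0 stroke at J2  (closing 0-jn rule on J2)
β2 stroke at J1  (1-jn J1 has f-setter on 0)

b0 →J2
b1 →J3
b2 →J1
b3 →I1
b4 →Sf1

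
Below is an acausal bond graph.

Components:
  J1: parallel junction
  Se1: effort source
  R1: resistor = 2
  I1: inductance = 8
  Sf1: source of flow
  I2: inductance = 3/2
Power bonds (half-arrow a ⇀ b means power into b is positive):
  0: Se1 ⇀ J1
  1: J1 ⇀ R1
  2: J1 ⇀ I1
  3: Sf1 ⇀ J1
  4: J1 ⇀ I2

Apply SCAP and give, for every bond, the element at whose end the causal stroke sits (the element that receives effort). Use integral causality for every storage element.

b0 →J1
b1 →R1
b2 →I1
b3 →Sf1
b4 →I2

bond 0 →J1  (Se1 (Se) sets effort on bond)
bond 3 →Sf1  (Sf1: flow source, stroke at near end)
bond 1 →R1  (J1: bond 0 brought effort, rest push out)
bond 2 →I1  (J1 effort already set via bond 0)
bond 4 →I2  (0-jn J1 has e-setter on 0)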